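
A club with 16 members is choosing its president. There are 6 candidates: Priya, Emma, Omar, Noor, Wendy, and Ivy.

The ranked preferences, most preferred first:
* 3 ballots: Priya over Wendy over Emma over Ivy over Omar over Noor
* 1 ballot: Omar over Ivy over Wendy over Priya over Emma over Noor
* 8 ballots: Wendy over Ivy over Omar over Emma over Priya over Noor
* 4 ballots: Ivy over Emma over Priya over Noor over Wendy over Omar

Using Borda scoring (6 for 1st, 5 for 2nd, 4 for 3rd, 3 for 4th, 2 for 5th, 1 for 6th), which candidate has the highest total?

Priya: 3×6 + 1×3 + 8×2 + 4×4 = 53
Emma: 3×4 + 1×2 + 8×3 + 4×5 = 58
Omar: 3×2 + 1×6 + 8×4 + 4×1 = 48
Noor: 3×1 + 1×1 + 8×1 + 4×3 = 24
Wendy: 3×5 + 1×4 + 8×6 + 4×2 = 75
Ivy: 3×3 + 1×5 + 8×5 + 4×6 = 78

Ivy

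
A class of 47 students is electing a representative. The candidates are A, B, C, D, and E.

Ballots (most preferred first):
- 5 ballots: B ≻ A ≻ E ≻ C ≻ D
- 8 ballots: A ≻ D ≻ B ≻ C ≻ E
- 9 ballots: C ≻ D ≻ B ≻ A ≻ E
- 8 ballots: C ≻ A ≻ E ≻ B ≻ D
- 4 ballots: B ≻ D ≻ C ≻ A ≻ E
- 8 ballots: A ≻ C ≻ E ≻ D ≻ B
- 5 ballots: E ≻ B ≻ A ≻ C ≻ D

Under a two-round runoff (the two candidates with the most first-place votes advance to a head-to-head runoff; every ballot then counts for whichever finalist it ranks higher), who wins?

Round 1 first-place votes: A 16, B 9, C 17, D 0, E 5. C and A advance.
Runoff: C is ranked above A on 21 ballots, A above C on 26.

A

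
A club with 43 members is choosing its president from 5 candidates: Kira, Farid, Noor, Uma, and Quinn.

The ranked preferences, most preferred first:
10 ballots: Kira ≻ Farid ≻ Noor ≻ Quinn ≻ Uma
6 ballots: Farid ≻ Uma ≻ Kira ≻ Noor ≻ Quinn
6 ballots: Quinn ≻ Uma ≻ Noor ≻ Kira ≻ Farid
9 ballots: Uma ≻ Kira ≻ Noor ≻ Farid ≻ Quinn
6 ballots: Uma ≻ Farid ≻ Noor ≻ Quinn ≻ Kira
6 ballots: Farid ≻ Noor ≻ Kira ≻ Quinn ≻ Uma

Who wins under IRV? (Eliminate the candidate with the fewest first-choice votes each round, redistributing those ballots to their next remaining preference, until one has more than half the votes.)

Farid

Round 1: Kira 10, Farid 12, Noor 0, Uma 15, Quinn 6. Noor eliminated.
Round 2: Kira 10, Farid 12, Uma 15, Quinn 6. Quinn eliminated.
Round 3: Kira 10, Farid 12, Uma 21. Kira eliminated.
Round 4: Farid 22, Uma 21. Farid has a majority (≥22).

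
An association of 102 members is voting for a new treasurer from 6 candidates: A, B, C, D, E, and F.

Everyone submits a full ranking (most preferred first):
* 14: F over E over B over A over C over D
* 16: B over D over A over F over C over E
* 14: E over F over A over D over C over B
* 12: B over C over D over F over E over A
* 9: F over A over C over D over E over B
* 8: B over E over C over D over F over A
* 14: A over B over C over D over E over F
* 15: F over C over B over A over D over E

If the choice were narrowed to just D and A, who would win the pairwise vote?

A

D is ranked above A on 36 ballots; A above D on 66.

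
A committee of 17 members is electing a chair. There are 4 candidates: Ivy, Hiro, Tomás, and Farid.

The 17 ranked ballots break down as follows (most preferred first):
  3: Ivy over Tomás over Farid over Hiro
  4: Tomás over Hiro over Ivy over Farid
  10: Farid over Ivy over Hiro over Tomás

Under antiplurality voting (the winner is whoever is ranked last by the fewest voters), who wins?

Ivy

Last-place votes: Ivy 0, Hiro 3, Tomás 10, Farid 4.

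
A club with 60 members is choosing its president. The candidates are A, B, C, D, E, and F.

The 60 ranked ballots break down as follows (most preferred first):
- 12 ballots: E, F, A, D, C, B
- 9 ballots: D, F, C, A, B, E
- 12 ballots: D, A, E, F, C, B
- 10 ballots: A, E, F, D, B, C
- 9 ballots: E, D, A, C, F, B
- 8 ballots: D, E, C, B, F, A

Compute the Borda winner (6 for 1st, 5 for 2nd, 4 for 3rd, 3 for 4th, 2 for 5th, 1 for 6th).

D

A: 12×4 + 9×3 + 12×5 + 10×6 + 9×4 + 8×1 = 239
B: 12×1 + 9×2 + 12×1 + 10×2 + 9×1 + 8×3 = 95
C: 12×2 + 9×4 + 12×2 + 10×1 + 9×3 + 8×4 = 153
D: 12×3 + 9×6 + 12×6 + 10×3 + 9×5 + 8×6 = 285
E: 12×6 + 9×1 + 12×4 + 10×5 + 9×6 + 8×5 = 273
F: 12×5 + 9×5 + 12×3 + 10×4 + 9×2 + 8×2 = 215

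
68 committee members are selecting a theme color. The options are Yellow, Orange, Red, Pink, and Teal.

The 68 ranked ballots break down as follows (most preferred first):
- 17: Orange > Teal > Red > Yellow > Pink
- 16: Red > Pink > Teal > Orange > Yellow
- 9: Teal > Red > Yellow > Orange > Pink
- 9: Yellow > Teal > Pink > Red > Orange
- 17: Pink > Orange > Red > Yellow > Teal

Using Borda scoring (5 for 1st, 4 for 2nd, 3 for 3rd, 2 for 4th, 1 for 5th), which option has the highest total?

Red

Yellow: 17×2 + 16×1 + 9×3 + 9×5 + 17×2 = 156
Orange: 17×5 + 16×2 + 9×2 + 9×1 + 17×4 = 212
Red: 17×3 + 16×5 + 9×4 + 9×2 + 17×3 = 236
Pink: 17×1 + 16×4 + 9×1 + 9×3 + 17×5 = 202
Teal: 17×4 + 16×3 + 9×5 + 9×4 + 17×1 = 214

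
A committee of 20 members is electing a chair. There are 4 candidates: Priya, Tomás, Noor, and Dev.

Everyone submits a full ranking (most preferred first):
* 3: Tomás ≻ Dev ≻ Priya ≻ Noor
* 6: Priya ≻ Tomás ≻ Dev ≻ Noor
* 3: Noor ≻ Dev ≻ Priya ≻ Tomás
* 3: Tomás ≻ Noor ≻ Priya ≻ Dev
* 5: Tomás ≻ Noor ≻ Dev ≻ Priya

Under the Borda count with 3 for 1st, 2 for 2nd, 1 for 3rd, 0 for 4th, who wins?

Priya: 3×1 + 6×3 + 3×1 + 3×1 + 5×0 = 27
Tomás: 3×3 + 6×2 + 3×0 + 3×3 + 5×3 = 45
Noor: 3×0 + 6×0 + 3×3 + 3×2 + 5×2 = 25
Dev: 3×2 + 6×1 + 3×2 + 3×0 + 5×1 = 23

Tomás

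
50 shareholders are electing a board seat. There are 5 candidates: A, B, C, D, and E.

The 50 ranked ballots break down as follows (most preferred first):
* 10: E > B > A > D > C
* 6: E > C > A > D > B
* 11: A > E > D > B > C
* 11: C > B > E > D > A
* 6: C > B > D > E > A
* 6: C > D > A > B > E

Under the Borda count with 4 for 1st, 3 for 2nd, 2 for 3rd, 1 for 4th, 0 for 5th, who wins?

E

A: 10×2 + 6×2 + 11×4 + 11×0 + 6×0 + 6×2 = 88
B: 10×3 + 6×0 + 11×1 + 11×3 + 6×3 + 6×1 = 98
C: 10×0 + 6×3 + 11×0 + 11×4 + 6×4 + 6×4 = 110
D: 10×1 + 6×1 + 11×2 + 11×1 + 6×2 + 6×3 = 79
E: 10×4 + 6×4 + 11×3 + 11×2 + 6×1 + 6×0 = 125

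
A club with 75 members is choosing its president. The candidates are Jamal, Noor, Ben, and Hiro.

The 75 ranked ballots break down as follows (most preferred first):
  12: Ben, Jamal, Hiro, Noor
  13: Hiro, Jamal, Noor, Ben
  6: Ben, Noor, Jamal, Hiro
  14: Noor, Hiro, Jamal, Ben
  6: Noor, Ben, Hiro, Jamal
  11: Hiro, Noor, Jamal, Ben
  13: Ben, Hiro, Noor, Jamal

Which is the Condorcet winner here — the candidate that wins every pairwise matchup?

Hiro

Hiro vs Jamal: 57–18
Hiro vs Noor: 49–26
Hiro vs Ben: 38–37
Hiro beats every other candidate.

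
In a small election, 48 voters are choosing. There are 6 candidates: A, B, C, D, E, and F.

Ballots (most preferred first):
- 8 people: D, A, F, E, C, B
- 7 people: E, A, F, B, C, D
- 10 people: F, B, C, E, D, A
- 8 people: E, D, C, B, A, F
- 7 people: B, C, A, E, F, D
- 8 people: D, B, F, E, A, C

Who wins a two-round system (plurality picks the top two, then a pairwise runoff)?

Round 1 first-place votes: A 0, B 7, C 0, D 16, E 15, F 10. D and E advance.
Runoff: D is ranked above E on 16 ballots, E above D on 32.

E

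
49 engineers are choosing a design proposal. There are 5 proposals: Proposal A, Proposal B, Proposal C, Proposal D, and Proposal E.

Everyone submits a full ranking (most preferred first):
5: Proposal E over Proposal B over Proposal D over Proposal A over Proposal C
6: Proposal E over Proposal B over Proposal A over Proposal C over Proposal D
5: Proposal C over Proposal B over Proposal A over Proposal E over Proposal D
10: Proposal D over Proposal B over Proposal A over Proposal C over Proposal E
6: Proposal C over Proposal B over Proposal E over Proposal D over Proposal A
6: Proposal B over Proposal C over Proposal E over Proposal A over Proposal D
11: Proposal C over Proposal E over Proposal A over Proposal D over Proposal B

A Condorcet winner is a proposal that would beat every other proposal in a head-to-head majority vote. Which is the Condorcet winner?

Proposal B

Proposal B vs Proposal A: 38–11
Proposal B vs Proposal C: 27–22
Proposal B vs Proposal D: 28–21
Proposal B vs Proposal E: 27–22
Proposal B beats every other proposal.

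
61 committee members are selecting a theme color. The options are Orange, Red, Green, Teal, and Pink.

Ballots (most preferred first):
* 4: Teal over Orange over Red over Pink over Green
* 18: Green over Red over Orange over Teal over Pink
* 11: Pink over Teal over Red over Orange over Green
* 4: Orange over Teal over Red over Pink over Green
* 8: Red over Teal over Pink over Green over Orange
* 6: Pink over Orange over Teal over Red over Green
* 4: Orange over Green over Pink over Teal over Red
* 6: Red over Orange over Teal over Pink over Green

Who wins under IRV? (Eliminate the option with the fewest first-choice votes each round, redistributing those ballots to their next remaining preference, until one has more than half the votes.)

Round 1: Orange 8, Red 14, Green 18, Teal 4, Pink 17. Teal eliminated.
Round 2: Orange 12, Red 14, Green 18, Pink 17. Orange eliminated.
Round 3: Red 22, Green 22, Pink 17. Pink eliminated.
Round 4: Red 39, Green 22. Red has a majority (≥31).

Red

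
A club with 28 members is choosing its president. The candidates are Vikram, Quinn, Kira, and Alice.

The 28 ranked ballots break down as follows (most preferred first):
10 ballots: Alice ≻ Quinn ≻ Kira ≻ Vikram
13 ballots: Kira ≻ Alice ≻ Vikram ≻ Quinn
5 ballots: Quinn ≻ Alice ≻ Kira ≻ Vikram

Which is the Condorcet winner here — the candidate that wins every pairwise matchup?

Alice vs Vikram: 28–0
Alice vs Quinn: 23–5
Alice vs Kira: 15–13
Alice beats every other candidate.

Alice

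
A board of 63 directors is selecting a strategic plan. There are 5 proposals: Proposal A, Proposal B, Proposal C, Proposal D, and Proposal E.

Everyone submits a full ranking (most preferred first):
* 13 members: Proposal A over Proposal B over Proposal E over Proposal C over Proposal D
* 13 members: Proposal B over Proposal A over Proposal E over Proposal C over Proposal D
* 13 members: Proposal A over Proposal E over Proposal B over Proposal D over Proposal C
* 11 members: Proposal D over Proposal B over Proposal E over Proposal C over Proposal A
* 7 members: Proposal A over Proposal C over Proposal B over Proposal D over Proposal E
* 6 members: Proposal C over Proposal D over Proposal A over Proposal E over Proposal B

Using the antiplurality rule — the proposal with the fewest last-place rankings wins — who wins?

Last-place votes: Proposal A 11, Proposal B 6, Proposal C 13, Proposal D 26, Proposal E 7.

Proposal B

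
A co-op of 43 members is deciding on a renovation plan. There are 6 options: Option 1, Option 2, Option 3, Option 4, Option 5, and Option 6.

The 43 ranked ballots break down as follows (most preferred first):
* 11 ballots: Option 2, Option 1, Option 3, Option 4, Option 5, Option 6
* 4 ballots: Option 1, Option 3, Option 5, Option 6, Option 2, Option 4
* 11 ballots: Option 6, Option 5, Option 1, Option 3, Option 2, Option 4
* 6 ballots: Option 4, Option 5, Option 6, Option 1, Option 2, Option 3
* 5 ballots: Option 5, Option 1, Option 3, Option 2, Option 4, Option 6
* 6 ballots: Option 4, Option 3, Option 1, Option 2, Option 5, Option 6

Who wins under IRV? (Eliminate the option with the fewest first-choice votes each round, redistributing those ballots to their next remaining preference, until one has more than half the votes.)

Round 1: Option 1 4, Option 2 11, Option 3 0, Option 4 12, Option 5 5, Option 6 11. Option 3 eliminated.
Round 2: Option 1 4, Option 2 11, Option 4 12, Option 5 5, Option 6 11. Option 1 eliminated.
Round 3: Option 2 11, Option 4 12, Option 5 9, Option 6 11. Option 5 eliminated.
Round 4: Option 2 16, Option 4 12, Option 6 15. Option 4 eliminated.
Round 5: Option 2 22, Option 6 21. Option 2 has a majority (≥22).

Option 2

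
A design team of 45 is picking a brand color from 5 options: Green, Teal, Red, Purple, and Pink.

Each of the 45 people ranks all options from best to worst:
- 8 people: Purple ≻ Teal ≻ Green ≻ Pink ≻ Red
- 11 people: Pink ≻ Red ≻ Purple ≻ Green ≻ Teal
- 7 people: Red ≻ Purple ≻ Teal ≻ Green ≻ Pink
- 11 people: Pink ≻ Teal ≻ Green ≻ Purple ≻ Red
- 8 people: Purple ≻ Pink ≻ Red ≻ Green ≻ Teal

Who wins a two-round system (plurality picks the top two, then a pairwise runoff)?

Round 1 first-place votes: Green 0, Teal 0, Red 7, Purple 16, Pink 22. Pink and Purple advance.
Runoff: Pink is ranked above Purple on 22 ballots, Purple above Pink on 23.

Purple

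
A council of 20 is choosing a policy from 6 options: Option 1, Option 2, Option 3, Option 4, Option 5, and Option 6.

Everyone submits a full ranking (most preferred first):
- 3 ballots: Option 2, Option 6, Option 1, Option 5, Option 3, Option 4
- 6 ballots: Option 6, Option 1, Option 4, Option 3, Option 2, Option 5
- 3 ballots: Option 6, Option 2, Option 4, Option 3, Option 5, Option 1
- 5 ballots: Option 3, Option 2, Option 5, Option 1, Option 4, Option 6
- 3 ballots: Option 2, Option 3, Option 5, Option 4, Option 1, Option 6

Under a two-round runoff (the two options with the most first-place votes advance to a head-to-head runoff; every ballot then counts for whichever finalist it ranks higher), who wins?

Round 1 first-place votes: Option 1 0, Option 2 6, Option 3 5, Option 4 0, Option 5 0, Option 6 9. Option 6 and Option 2 advance.
Runoff: Option 6 is ranked above Option 2 on 9 ballots, Option 2 above Option 6 on 11.

Option 2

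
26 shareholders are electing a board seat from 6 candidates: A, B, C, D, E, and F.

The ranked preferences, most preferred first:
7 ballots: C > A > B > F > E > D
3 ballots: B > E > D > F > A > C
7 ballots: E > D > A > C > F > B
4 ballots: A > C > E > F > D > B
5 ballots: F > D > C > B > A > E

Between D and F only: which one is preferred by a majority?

F

D is ranked above F on 10 ballots; F above D on 16.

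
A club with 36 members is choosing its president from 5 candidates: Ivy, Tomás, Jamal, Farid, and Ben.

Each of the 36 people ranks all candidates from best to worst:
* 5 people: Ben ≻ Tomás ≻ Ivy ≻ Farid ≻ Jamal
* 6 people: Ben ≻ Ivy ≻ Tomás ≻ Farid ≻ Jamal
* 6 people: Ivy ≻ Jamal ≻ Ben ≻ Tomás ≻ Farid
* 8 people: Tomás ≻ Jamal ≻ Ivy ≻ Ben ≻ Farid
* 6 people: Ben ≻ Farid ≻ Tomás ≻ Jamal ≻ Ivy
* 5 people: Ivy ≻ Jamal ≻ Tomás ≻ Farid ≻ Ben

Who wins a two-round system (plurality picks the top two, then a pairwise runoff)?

Ivy

Round 1 first-place votes: Ivy 11, Tomás 8, Jamal 0, Farid 0, Ben 17. Ben and Ivy advance.
Runoff: Ben is ranked above Ivy on 17 ballots, Ivy above Ben on 19.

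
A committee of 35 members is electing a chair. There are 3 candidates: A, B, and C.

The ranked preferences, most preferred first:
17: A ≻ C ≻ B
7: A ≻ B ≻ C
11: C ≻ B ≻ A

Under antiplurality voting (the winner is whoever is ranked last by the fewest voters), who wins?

Last-place votes: A 11, B 17, C 7.

C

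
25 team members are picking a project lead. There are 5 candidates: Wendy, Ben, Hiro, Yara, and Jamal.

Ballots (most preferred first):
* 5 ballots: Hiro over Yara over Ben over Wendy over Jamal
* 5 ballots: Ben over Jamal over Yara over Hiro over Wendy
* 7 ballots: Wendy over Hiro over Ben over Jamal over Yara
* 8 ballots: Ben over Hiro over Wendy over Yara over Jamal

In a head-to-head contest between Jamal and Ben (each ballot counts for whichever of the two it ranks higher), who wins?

Jamal is ranked above Ben on 0 ballots; Ben above Jamal on 25.

Ben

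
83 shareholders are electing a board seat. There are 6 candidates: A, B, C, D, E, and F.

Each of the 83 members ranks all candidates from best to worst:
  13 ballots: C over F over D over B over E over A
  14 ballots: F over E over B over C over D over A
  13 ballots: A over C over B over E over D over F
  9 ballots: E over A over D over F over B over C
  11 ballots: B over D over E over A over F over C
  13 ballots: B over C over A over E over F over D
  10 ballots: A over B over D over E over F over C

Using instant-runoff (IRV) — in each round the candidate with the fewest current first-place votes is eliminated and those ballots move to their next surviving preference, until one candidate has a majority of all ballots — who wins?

A

Round 1: A 23, B 24, C 13, D 0, E 9, F 14. D eliminated.
Round 2: A 23, B 24, C 13, E 9, F 14. E eliminated.
Round 3: A 32, B 24, C 13, F 14. C eliminated.
Round 4: A 32, B 24, F 27. B eliminated.
Round 5: A 56, F 27. A has a majority (≥42).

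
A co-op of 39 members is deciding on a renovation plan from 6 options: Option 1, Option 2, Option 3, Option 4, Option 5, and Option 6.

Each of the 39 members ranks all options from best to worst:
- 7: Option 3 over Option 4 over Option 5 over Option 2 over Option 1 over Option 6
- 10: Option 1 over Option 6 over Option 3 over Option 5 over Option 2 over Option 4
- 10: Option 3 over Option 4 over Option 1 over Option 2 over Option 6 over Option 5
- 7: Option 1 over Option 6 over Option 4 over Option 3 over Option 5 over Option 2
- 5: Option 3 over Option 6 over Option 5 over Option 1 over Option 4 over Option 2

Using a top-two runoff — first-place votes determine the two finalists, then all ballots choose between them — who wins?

Option 3

Round 1 first-place votes: Option 1 17, Option 2 0, Option 3 22, Option 4 0, Option 5 0, Option 6 0. Option 3 and Option 1 advance.
Runoff: Option 3 is ranked above Option 1 on 22 ballots, Option 1 above Option 3 on 17.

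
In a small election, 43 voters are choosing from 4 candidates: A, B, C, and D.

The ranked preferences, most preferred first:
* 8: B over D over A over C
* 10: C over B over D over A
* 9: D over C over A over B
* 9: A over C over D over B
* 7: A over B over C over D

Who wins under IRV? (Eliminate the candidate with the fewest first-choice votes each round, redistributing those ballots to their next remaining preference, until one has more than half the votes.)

Round 1: A 16, B 8, C 10, D 9. B eliminated.
Round 2: A 16, C 10, D 17. C eliminated.
Round 3: A 16, D 27. D has a majority (≥22).

D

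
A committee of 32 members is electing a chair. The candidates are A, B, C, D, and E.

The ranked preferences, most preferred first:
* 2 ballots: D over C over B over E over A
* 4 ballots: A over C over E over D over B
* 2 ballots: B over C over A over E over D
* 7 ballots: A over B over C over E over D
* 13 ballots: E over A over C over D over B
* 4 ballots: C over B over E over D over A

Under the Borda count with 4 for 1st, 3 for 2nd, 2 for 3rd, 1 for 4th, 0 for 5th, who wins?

A: 2×0 + 4×4 + 2×2 + 7×4 + 13×3 + 4×0 = 87
B: 2×2 + 4×0 + 2×4 + 7×3 + 13×0 + 4×3 = 45
C: 2×3 + 4×3 + 2×3 + 7×2 + 13×2 + 4×4 = 80
D: 2×4 + 4×1 + 2×0 + 7×0 + 13×1 + 4×1 = 29
E: 2×1 + 4×2 + 2×1 + 7×1 + 13×4 + 4×2 = 79

A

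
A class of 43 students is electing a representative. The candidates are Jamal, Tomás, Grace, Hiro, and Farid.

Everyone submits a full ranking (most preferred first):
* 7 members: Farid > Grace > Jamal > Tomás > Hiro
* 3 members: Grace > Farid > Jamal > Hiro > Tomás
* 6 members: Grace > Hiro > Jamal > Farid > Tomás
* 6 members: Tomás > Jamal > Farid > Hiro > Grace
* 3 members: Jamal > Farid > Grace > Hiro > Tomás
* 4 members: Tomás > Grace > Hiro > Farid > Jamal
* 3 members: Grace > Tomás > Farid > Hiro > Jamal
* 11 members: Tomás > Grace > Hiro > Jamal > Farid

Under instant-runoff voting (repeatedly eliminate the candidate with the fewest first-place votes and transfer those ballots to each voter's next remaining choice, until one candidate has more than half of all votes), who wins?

Grace

Round 1: Jamal 3, Tomás 21, Grace 12, Hiro 0, Farid 7. Hiro eliminated.
Round 2: Jamal 3, Tomás 21, Grace 12, Farid 7. Jamal eliminated.
Round 3: Tomás 21, Grace 12, Farid 10. Farid eliminated.
Round 4: Tomás 21, Grace 22. Grace has a majority (≥22).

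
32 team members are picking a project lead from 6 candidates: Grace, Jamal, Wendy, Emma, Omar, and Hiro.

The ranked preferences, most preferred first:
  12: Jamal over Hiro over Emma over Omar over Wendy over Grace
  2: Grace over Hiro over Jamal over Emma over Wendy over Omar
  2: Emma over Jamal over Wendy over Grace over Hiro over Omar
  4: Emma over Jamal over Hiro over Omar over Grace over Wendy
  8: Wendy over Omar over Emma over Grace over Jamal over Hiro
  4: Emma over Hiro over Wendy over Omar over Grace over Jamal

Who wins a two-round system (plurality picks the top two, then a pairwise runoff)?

Emma

Round 1 first-place votes: Grace 2, Jamal 12, Wendy 8, Emma 10, Omar 0, Hiro 0. Jamal and Emma advance.
Runoff: Jamal is ranked above Emma on 14 ballots, Emma above Jamal on 18.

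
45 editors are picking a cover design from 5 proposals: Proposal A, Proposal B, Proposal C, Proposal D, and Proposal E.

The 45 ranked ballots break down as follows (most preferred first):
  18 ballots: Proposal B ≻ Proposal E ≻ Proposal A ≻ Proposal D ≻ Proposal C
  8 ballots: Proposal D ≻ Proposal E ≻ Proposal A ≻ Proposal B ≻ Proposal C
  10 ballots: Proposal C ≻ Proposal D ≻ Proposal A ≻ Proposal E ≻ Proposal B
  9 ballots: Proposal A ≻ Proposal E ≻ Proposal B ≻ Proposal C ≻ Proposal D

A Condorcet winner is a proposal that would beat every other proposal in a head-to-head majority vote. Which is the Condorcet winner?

Proposal E vs Proposal A: 26–19
Proposal E vs Proposal B: 27–18
Proposal E vs Proposal C: 35–10
Proposal E vs Proposal D: 27–18
Proposal E beats every other proposal.

Proposal E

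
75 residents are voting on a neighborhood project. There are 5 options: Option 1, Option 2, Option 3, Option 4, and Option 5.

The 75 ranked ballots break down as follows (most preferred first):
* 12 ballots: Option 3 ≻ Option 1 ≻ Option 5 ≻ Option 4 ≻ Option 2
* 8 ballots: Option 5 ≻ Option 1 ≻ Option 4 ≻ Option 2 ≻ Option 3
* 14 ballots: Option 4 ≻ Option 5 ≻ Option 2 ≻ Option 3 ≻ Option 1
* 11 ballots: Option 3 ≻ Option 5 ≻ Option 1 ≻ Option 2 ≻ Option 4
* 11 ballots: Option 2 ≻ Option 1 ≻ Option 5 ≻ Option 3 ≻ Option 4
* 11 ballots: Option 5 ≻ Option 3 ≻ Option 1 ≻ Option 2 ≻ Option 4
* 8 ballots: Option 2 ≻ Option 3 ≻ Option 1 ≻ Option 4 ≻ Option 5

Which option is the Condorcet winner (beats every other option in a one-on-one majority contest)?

Option 5 vs Option 1: 44–31
Option 5 vs Option 2: 56–19
Option 5 vs Option 3: 44–31
Option 5 vs Option 4: 53–22
Option 5 beats every other option.

Option 5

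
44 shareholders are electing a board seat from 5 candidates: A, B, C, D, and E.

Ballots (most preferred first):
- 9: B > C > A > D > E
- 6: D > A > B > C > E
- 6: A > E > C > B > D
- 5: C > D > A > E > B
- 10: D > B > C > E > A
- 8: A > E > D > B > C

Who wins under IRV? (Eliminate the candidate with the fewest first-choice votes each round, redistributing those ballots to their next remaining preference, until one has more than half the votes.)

Round 1: A 14, B 9, C 5, D 16, E 0. E eliminated.
Round 2: A 14, B 9, C 5, D 16. C eliminated.
Round 3: A 14, B 9, D 21. B eliminated.
Round 4: A 23, D 21. A has a majority (≥23).

A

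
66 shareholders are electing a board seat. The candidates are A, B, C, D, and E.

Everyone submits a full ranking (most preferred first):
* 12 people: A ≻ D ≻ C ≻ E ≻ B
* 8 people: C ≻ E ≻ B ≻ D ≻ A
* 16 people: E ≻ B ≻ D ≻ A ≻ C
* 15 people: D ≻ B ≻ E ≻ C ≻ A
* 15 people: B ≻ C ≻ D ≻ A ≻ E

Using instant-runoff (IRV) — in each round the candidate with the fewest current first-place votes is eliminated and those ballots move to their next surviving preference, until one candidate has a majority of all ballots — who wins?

Round 1: A 12, B 15, C 8, D 15, E 16. C eliminated.
Round 2: A 12, B 15, D 15, E 24. A eliminated.
Round 3: B 15, D 27, E 24. B eliminated.
Round 4: D 42, E 24. D has a majority (≥34).

D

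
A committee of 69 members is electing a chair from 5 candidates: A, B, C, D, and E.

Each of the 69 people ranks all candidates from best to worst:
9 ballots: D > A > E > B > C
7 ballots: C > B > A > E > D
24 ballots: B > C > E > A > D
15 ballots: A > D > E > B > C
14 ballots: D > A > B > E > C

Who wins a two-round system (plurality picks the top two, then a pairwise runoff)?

Round 1 first-place votes: A 15, B 24, C 7, D 23, E 0. B and D advance.
Runoff: B is ranked above D on 31 ballots, D above B on 38.

D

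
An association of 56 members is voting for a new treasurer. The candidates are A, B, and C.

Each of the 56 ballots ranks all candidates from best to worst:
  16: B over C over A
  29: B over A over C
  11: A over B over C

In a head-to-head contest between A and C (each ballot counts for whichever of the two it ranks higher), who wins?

A is ranked above C on 40 ballots; C above A on 16.

A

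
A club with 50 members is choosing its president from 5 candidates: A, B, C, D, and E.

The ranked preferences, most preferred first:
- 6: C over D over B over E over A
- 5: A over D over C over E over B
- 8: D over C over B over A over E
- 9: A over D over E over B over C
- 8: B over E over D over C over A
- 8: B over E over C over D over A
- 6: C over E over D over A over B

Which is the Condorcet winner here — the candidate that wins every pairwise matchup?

D vs A: 36–14
D vs B: 34–16
D vs C: 30–20
D vs E: 28–22
D beats every other candidate.

D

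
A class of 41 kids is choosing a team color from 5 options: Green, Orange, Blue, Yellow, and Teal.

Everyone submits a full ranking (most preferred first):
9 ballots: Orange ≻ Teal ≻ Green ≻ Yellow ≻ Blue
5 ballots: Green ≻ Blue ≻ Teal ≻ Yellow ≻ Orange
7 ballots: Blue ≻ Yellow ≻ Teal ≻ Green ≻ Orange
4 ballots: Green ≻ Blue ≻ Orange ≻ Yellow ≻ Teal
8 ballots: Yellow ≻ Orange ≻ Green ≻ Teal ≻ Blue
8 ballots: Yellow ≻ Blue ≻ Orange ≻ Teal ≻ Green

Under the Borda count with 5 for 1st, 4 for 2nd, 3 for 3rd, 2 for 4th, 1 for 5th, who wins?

Yellow

Green: 9×3 + 5×5 + 7×2 + 4×5 + 8×3 + 8×1 = 118
Orange: 9×5 + 5×1 + 7×1 + 4×3 + 8×4 + 8×3 = 125
Blue: 9×1 + 5×4 + 7×5 + 4×4 + 8×1 + 8×4 = 120
Yellow: 9×2 + 5×2 + 7×4 + 4×2 + 8×5 + 8×5 = 144
Teal: 9×4 + 5×3 + 7×3 + 4×1 + 8×2 + 8×2 = 108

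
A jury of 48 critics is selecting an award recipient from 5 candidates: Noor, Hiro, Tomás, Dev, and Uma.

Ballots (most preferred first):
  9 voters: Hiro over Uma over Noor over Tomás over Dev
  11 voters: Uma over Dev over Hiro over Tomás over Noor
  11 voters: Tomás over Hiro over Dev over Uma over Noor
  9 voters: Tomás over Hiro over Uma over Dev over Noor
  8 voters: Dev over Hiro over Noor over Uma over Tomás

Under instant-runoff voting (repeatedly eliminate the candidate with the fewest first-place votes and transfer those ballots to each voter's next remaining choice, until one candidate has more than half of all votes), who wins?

Round 1: Noor 0, Hiro 9, Tomás 20, Dev 8, Uma 11. Noor eliminated.
Round 2: Hiro 9, Tomás 20, Dev 8, Uma 11. Dev eliminated.
Round 3: Hiro 17, Tomás 20, Uma 11. Uma eliminated.
Round 4: Hiro 28, Tomás 20. Hiro has a majority (≥25).

Hiro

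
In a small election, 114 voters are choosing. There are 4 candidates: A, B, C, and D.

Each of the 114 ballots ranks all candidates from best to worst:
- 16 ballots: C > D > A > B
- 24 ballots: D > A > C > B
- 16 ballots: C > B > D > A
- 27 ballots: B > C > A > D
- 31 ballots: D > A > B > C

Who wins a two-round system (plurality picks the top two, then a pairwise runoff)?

Round 1 first-place votes: A 0, B 27, C 32, D 55. D and C advance.
Runoff: D is ranked above C on 55 ballots, C above D on 59.

C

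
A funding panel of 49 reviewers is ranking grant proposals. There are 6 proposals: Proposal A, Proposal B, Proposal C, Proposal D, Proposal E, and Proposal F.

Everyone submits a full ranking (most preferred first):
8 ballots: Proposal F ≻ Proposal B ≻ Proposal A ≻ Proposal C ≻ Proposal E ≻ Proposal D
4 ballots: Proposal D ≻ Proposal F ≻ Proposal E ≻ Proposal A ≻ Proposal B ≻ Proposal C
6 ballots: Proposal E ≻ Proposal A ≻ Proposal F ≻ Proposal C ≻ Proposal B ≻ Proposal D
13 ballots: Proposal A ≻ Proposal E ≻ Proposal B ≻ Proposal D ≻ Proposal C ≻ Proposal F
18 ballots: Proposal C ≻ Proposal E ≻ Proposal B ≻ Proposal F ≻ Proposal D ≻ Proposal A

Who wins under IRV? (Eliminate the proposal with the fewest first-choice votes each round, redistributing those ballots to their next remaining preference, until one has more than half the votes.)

Proposal A

Round 1: Proposal A 13, Proposal B 0, Proposal C 18, Proposal D 4, Proposal E 6, Proposal F 8. Proposal B eliminated.
Round 2: Proposal A 13, Proposal C 18, Proposal D 4, Proposal E 6, Proposal F 8. Proposal D eliminated.
Round 3: Proposal A 13, Proposal C 18, Proposal E 6, Proposal F 12. Proposal E eliminated.
Round 4: Proposal A 19, Proposal C 18, Proposal F 12. Proposal F eliminated.
Round 5: Proposal A 31, Proposal C 18. Proposal A has a majority (≥25).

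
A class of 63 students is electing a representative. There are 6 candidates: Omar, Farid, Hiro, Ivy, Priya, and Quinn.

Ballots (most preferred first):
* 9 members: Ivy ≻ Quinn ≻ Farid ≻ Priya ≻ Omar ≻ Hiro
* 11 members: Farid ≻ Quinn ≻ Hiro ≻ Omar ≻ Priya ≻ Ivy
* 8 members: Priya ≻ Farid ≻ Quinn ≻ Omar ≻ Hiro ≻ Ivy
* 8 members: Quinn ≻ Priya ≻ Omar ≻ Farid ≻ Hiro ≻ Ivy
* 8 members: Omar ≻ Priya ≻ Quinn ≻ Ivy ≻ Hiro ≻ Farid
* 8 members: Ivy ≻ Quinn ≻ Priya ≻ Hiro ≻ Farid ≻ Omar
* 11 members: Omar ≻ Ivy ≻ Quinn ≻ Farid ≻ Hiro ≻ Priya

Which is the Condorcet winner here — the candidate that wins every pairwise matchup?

Quinn

Quinn vs Omar: 44–19
Quinn vs Farid: 44–19
Quinn vs Hiro: 63–0
Quinn vs Ivy: 35–28
Quinn vs Priya: 47–16
Quinn beats every other candidate.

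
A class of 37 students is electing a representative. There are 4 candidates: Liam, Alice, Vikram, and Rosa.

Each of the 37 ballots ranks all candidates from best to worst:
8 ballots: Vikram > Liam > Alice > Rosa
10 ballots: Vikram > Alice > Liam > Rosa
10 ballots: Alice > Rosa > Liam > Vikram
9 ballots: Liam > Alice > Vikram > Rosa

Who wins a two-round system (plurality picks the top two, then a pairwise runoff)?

Alice

Round 1 first-place votes: Liam 9, Alice 10, Vikram 18, Rosa 0. Vikram and Alice advance.
Runoff: Vikram is ranked above Alice on 18 ballots, Alice above Vikram on 19.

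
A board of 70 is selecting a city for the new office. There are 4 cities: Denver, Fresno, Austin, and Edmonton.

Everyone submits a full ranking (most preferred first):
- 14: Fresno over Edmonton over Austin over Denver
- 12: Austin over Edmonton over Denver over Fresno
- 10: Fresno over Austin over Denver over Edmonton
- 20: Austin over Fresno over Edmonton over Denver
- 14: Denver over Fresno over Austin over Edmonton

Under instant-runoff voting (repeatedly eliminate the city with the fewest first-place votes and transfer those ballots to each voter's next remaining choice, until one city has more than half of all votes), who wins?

Round 1: Denver 14, Fresno 24, Austin 32, Edmonton 0. Edmonton eliminated.
Round 2: Denver 14, Fresno 24, Austin 32. Denver eliminated.
Round 3: Fresno 38, Austin 32. Fresno has a majority (≥36).

Fresno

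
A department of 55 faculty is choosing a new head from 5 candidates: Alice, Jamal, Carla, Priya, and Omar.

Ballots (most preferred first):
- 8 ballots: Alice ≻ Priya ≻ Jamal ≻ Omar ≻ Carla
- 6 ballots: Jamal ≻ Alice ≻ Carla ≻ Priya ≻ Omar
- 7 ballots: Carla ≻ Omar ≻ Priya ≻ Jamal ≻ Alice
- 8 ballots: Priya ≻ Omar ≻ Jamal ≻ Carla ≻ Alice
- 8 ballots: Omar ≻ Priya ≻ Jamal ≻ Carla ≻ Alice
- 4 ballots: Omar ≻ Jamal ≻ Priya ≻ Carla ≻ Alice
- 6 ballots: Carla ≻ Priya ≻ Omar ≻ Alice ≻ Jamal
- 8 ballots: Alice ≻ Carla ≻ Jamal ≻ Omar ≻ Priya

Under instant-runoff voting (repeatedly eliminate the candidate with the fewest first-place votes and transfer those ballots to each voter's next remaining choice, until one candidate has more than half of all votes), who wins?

Round 1: Alice 16, Jamal 6, Carla 13, Priya 8, Omar 12. Jamal eliminated.
Round 2: Alice 22, Carla 13, Priya 8, Omar 12. Priya eliminated.
Round 3: Alice 22, Carla 13, Omar 20. Carla eliminated.
Round 4: Alice 22, Omar 33. Omar has a majority (≥28).

Omar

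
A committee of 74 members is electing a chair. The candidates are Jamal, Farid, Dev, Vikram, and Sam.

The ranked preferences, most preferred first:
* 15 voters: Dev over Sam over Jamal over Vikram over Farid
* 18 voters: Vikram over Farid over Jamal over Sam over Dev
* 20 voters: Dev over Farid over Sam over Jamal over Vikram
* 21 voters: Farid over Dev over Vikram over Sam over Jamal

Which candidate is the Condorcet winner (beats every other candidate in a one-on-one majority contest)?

Farid

Farid vs Jamal: 59–15
Farid vs Dev: 39–35
Farid vs Vikram: 41–33
Farid vs Sam: 59–15
Farid beats every other candidate.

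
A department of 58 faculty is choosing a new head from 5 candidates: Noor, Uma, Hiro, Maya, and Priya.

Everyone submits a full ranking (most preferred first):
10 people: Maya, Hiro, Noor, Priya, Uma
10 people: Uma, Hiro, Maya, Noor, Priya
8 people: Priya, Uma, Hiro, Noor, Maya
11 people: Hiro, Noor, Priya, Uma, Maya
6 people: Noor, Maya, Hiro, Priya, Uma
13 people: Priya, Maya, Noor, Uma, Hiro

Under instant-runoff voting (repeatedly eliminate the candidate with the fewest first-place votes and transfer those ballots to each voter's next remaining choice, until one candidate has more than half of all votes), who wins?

Round 1: Noor 6, Uma 10, Hiro 11, Maya 10, Priya 21. Noor eliminated.
Round 2: Uma 10, Hiro 11, Maya 16, Priya 21. Uma eliminated.
Round 3: Hiro 21, Maya 16, Priya 21. Maya eliminated.
Round 4: Hiro 37, Priya 21. Hiro has a majority (≥30).

Hiro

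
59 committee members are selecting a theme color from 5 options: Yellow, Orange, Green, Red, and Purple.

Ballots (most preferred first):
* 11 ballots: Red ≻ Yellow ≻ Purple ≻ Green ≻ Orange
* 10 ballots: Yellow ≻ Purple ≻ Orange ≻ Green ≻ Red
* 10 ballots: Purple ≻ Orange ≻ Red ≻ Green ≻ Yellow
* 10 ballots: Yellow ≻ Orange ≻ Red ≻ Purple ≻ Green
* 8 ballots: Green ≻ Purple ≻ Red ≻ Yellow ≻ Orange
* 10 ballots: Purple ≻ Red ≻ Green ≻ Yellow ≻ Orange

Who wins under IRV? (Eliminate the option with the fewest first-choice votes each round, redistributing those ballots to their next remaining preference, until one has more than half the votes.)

Round 1: Yellow 20, Orange 0, Green 8, Red 11, Purple 20. Orange eliminated.
Round 2: Yellow 20, Green 8, Red 11, Purple 20. Green eliminated.
Round 3: Yellow 20, Red 11, Purple 28. Red eliminated.
Round 4: Yellow 31, Purple 28. Yellow has a majority (≥30).

Yellow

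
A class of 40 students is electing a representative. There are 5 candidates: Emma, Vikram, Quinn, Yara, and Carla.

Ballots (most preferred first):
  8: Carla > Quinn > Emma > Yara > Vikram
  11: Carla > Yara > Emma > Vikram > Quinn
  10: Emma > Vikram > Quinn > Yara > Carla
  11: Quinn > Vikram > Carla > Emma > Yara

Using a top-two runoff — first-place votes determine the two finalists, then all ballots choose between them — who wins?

Round 1 first-place votes: Emma 10, Vikram 0, Quinn 11, Yara 0, Carla 19. Carla and Quinn advance.
Runoff: Carla is ranked above Quinn on 19 ballots, Quinn above Carla on 21.

Quinn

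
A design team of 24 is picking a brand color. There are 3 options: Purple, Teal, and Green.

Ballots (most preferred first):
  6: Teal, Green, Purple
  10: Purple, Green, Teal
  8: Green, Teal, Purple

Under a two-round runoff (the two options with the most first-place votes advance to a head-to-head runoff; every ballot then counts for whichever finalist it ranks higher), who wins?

Round 1 first-place votes: Purple 10, Teal 6, Green 8. Purple and Green advance.
Runoff: Purple is ranked above Green on 10 ballots, Green above Purple on 14.

Green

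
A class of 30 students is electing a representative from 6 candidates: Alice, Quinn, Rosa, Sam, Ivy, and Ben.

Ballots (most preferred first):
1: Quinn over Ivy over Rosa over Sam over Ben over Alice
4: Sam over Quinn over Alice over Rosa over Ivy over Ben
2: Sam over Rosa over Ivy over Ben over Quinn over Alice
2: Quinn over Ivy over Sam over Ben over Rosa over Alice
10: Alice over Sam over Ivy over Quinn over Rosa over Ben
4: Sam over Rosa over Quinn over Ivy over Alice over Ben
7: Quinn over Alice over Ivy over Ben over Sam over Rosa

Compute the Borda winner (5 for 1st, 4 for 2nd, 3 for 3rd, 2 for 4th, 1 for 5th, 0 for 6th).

Alice: 1×0 + 4×3 + 2×0 + 2×0 + 10×5 + 4×1 + 7×4 = 94
Quinn: 1×5 + 4×4 + 2×1 + 2×5 + 10×2 + 4×3 + 7×5 = 100
Rosa: 1×3 + 4×2 + 2×4 + 2×1 + 10×1 + 4×4 + 7×0 = 47
Sam: 1×2 + 4×5 + 2×5 + 2×3 + 10×4 + 4×5 + 7×1 = 105
Ivy: 1×4 + 4×1 + 2×3 + 2×4 + 10×3 + 4×2 + 7×3 = 81
Ben: 1×1 + 4×0 + 2×2 + 2×2 + 10×0 + 4×0 + 7×2 = 23

Sam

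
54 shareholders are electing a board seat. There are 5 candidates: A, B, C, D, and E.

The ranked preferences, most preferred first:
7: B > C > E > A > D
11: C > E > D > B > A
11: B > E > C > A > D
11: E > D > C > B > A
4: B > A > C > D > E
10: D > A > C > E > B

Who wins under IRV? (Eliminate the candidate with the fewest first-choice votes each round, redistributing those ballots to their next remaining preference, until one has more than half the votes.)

C

Round 1: A 0, B 22, C 11, D 10, E 11. A eliminated.
Round 2: B 22, C 11, D 10, E 11. D eliminated.
Round 3: B 22, C 21, E 11. E eliminated.
Round 4: B 22, C 32. C has a majority (≥28).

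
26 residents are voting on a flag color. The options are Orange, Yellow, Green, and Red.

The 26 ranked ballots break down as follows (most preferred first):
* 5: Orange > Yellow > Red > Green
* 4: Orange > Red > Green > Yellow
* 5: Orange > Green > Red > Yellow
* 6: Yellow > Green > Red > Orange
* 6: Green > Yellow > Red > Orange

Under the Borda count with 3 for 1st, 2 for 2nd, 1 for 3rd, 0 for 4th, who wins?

Orange: 5×3 + 4×3 + 5×3 + 6×0 + 6×0 = 42
Yellow: 5×2 + 4×0 + 5×0 + 6×3 + 6×2 = 40
Green: 5×0 + 4×1 + 5×2 + 6×2 + 6×3 = 44
Red: 5×1 + 4×2 + 5×1 + 6×1 + 6×1 = 30

Green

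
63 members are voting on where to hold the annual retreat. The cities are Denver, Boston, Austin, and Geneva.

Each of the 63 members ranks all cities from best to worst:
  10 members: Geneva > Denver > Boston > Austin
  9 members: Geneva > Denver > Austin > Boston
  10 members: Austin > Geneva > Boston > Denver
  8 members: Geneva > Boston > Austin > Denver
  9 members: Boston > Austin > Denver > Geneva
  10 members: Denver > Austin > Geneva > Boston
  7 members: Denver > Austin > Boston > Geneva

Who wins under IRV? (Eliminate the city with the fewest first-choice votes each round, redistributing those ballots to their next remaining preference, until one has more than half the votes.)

Round 1: Denver 17, Boston 9, Austin 10, Geneva 27. Boston eliminated.
Round 2: Denver 17, Austin 19, Geneva 27. Denver eliminated.
Round 3: Austin 36, Geneva 27. Austin has a majority (≥32).

Austin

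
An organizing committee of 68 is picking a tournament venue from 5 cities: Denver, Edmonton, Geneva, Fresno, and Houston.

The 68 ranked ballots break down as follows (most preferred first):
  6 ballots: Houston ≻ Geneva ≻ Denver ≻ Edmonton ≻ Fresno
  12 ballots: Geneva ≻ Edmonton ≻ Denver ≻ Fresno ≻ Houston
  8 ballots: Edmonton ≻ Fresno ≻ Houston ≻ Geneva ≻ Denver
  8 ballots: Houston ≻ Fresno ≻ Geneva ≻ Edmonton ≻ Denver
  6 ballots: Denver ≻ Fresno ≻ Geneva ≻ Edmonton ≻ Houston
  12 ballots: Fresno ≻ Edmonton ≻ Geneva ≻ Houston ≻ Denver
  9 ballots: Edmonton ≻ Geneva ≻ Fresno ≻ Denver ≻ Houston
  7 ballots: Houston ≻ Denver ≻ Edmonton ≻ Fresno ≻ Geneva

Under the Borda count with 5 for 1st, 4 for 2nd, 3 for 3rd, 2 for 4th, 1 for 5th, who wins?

Denver: 6×3 + 12×3 + 8×1 + 8×1 + 6×5 + 12×1 + 9×2 + 7×4 = 158
Edmonton: 6×2 + 12×4 + 8×5 + 8×2 + 6×2 + 12×4 + 9×5 + 7×3 = 242
Geneva: 6×4 + 12×5 + 8×2 + 8×3 + 6×3 + 12×3 + 9×4 + 7×1 = 221
Fresno: 6×1 + 12×2 + 8×4 + 8×4 + 6×4 + 12×5 + 9×3 + 7×2 = 219
Houston: 6×5 + 12×1 + 8×3 + 8×5 + 6×1 + 12×2 + 9×1 + 7×5 = 180

Edmonton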